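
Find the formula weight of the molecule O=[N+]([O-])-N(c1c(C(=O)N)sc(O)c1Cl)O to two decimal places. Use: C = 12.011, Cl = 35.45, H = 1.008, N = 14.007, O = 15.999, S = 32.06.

Molecular formula: C5H4ClN3O5S.
M = 5×12.011 + 1×35.45 + 4×1.008 + 3×14.007 + 5×15.999 + 1×32.06 = 253.61 g/mol.

253.61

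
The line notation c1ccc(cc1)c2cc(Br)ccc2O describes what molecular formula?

Heavy atoms from the SMILES: 1 Br, 12 C, 1 O.
Implicit hydrogens by atom environment:
  8 × C (aromatic): 1 H each → 8
  4 × C (aromatic): no H
  1 × Br: no H
  1 × O: 1 H
  Total hydrogens = 9.
Molecular formula: C12H9BrO

C12H9BrO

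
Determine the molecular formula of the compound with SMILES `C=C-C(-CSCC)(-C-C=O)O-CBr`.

Heavy atoms from the SMILES: 1 Br, 9 C, 2 O, 1 S.
Implicit hydrogens by atom environment:
  5 × C: 2 H each → 10
  2 × C: 1 H each → 2
  2 × O: no H
  1 × Br: no H
  1 × C: 3 H
  1 × C: no H
  1 × S: no H
  Total hydrogens = 15.
Molecular formula: C9H15BrO2S

C9H15BrO2S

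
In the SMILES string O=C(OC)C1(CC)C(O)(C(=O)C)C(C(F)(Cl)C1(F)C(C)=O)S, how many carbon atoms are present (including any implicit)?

13

The symbol for carbon appears 13 times in the SMILES. (Cl is a single chlorine, not C + l.)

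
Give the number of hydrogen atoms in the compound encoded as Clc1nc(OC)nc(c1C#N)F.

Hydrogens are implicit in SMILES; fill each atom to its normal valence:
  4 × C (aromatic): no H
  2 × N (aromatic): no H
  1 × C: 3 H
  1 × C: no H
  1 × Cl: no H
  1 × F: no H
  1 × N: no H
  1 × O: no H
  Total hydrogens = 3.

3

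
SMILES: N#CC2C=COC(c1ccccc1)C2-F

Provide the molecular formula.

C12H10FNO

Heavy atoms from the SMILES: 12 C, 1 F, 1 N, 1 O.
Implicit hydrogens by atom environment:
  5 × C: 1 H each → 5
  5 × C (aromatic): 1 H each → 5
  1 × C: no H
  1 × C (aromatic): no H
  1 × F: no H
  1 × N: no H
  1 × O: no H
  Total hydrogens = 10.
Molecular formula: C12H10FNO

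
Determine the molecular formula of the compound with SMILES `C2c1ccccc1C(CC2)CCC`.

Heavy atoms from the SMILES: 13 C.
Implicit hydrogens by atom environment:
  5 × C: 2 H each → 10
  4 × C (aromatic): 1 H each → 4
  2 × C (aromatic): no H
  1 × C: 3 H
  1 × C: 1 H
  Total hydrogens = 18.
Molecular formula: C13H18

C13H18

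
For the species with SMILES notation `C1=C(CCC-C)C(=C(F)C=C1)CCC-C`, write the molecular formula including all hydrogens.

Heavy atoms from the SMILES: 14 C, 1 F.
Implicit hydrogens by atom environment:
  6 × C: 2 H each → 12
  3 × C (aromatic): 1 H each → 3
  3 × C (aromatic): no H
  2 × C: 3 H each → 6
  1 × F: no H
  Total hydrogens = 21.
Molecular formula: C14H21F

C14H21F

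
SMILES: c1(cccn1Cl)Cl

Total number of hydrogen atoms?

Hydrogens are implicit in SMILES; fill each atom to its normal valence:
  3 × C (aromatic): 1 H each → 3
  2 × Cl: no H
  1 × C (aromatic): no H
  1 × N (aromatic): no H
  Total hydrogens = 3.

3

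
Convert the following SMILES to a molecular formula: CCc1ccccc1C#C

Heavy atoms from the SMILES: 10 C.
Implicit hydrogens by atom environment:
  4 × C (aromatic): 1 H each → 4
  2 × C (aromatic): no H
  1 × C: 3 H
  1 × C: 2 H
  1 × C: 1 H
  1 × C: no H
  Total hydrogens = 10.
Molecular formula: C10H10

C10H10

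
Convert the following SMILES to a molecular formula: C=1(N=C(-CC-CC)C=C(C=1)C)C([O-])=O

Heavy atoms from the SMILES: 11 C, 1 N, 2 O.
Implicit hydrogens by atom environment:
  3 × C: 2 H each → 6
  3 × C (aromatic): no H
  2 × C: 3 H each → 6
  2 × C (aromatic): 1 H each → 2
  1 × C: no H
  1 × N (aromatic): no H
  1 × O: no H
  1 × O (charge -1): no H
  Total hydrogens = 14.
Net charge -1.
Molecular formula: C11H14NO2-

C11H14NO2-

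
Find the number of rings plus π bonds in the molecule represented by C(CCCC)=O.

1

Molecular formula from the SMILES: C5H10O.
DoU = (2C + 2 + N − H − X)/2 = (2·5 + 2 + 0 − 10 − 0)/2 = 2/2 = 1.
(Structurally: 0 ring(s) + 1 π bond(s) = 1.)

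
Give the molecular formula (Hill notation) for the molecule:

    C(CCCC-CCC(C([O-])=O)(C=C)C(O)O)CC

Heavy atoms from the SMILES: 14 C, 4 O.
Implicit hydrogens by atom environment:
  9 × C: 2 H each → 18
  2 × C: 1 H each → 2
  2 × C: no H
  2 × O: 1 H each → 2
  1 × C: 3 H
  1 × O: no H
  1 × O (charge -1): no H
  Total hydrogens = 25.
Net charge -1.
Molecular formula: C14H25O4-

C14H25O4-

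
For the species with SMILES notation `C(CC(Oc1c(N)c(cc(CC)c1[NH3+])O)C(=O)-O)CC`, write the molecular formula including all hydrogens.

Heavy atoms from the SMILES: 14 C, 2 N, 4 O.
Implicit hydrogens by atom environment:
  5 × C (aromatic): no H
  4 × C: 2 H each → 8
  2 × C: 3 H each → 6
  2 × O: 1 H each → 2
  2 × O: no H
  1 × C (aromatic): 1 H
  1 × C: 1 H
  1 × C: no H
  1 × N (charge +1): 3 H
  1 × N: 2 H
  Total hydrogens = 23.
Net charge +1.
Molecular formula: C14H23N2O4+

C14H23N2O4+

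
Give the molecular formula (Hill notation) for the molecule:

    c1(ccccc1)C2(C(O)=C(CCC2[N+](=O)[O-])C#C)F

Heavy atoms from the SMILES: 14 C, 1 F, 1 N, 3 O.
Implicit hydrogens by atom environment:
  5 × C (aromatic): 1 H each → 5
  4 × C: no H
  2 × C: 2 H each → 4
  2 × C: 1 H each → 2
  1 × C (aromatic): no H
  1 × F: no H
  1 × N (charge +1): no H
  1 × O: 1 H
  1 × O: no H
  1 × O (charge -1): no H
  Total hydrogens = 12.
Molecular formula: C14H12FNO3

C14H12FNO3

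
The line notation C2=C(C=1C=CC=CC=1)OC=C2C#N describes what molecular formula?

C11H7NO

Heavy atoms from the SMILES: 11 C, 1 N, 1 O.
Implicit hydrogens by atom environment:
  7 × C (aromatic): 1 H each → 7
  3 × C (aromatic): no H
  1 × C: no H
  1 × N: no H
  1 × O (aromatic): no H
  Total hydrogens = 7.
Molecular formula: C11H7NO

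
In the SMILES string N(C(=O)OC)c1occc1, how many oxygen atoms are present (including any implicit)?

3

The symbol for oxygen appears 3 times in the SMILES.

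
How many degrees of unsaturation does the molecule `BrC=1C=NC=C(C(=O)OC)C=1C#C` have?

Molecular formula from the SMILES: C9H6BrNO2.
DoU = (2C + 2 + N − H − X)/2 = (2·9 + 2 + 1 − 6 − 1)/2 = 14/2 = 7.
(Structurally: 1 ring(s) + 6 π bond(s) = 7.)

7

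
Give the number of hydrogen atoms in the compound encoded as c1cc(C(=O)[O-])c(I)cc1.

Hydrogens are implicit in SMILES; fill each atom to its normal valence:
  4 × C (aromatic): 1 H each → 4
  2 × C (aromatic): no H
  1 × C: no H
  1 × I: no H
  1 × O: no H
  1 × O (charge -1): no H
  Total hydrogens = 4.

4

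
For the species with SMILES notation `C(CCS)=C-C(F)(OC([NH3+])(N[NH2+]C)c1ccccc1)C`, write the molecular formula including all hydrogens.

[C14H24FN3OS]2+

Heavy atoms from the SMILES: 14 C, 1 F, 3 N, 1 O, 1 S.
Implicit hydrogens by atom environment:
  5 × C (aromatic): 1 H each → 5
  2 × C: 3 H each → 6
  2 × C: 2 H each → 4
  2 × C: 1 H each → 2
  2 × C: no H
  1 × C (aromatic): no H
  1 × F: no H
  1 × N (charge +1): 3 H
  1 × N (charge +1): 2 H
  1 × N: 1 H
  1 × O: no H
  1 × S: 1 H
  Total hydrogens = 24.
Net charge +2.
Molecular formula: [C14H24FN3OS]2+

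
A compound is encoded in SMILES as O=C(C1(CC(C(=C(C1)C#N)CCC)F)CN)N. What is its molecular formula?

C12H18FN3O

Heavy atoms from the SMILES: 12 C, 1 F, 3 N, 1 O.
Implicit hydrogens by atom environment:
  5 × C: 2 H each → 10
  5 × C: no H
  2 × N: 2 H each → 4
  1 × C: 3 H
  1 × C: 1 H
  1 × F: no H
  1 × N: no H
  1 × O: no H
  Total hydrogens = 18.
Molecular formula: C12H18FN3O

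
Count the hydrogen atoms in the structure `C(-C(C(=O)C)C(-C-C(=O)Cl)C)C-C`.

17

Hydrogens are implicit in SMILES; fill each atom to its normal valence:
  3 × C: 3 H each → 9
  3 × C: 2 H each → 6
  2 × C: 1 H each → 2
  2 × C: no H
  2 × O: no H
  1 × Cl: no H
  Total hydrogens = 17.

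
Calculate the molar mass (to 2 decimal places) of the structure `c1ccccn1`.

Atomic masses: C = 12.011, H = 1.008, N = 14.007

Molecular formula: C5H5N.
M = 5×12.011 + 5×1.008 + 1×14.007 = 79.10 g/mol.

79.10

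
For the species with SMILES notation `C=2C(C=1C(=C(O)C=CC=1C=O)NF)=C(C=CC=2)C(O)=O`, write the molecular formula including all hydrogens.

C14H10FNO4

Heavy atoms from the SMILES: 14 C, 1 F, 1 N, 4 O.
Implicit hydrogens by atom environment:
  6 × C (aromatic): 1 H each → 6
  6 × C (aromatic): no H
  2 × O: 1 H each → 2
  2 × O: no H
  1 × C: 1 H
  1 × C: no H
  1 × F: no H
  1 × N: 1 H
  Total hydrogens = 10.
Molecular formula: C14H10FNO4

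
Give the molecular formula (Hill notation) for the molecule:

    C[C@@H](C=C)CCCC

C8H16

Heavy atoms from the SMILES: 8 C.
Implicit hydrogens by atom environment:
  4 × C: 2 H each → 8
  2 × C: 3 H each → 6
  2 × C: 1 H each → 2
  Total hydrogens = 16.
Molecular formula: C8H16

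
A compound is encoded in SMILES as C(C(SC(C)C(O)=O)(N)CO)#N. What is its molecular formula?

Heavy atoms from the SMILES: 6 C, 2 N, 3 O, 1 S.
Implicit hydrogens by atom environment:
  3 × C: no H
  2 × O: 1 H each → 2
  1 × C: 3 H
  1 × C: 2 H
  1 × C: 1 H
  1 × N: 2 H
  1 × N: no H
  1 × O: no H
  1 × S: no H
  Total hydrogens = 10.
Molecular formula: C6H10N2O3S

C6H10N2O3S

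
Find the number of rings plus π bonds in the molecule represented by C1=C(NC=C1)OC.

Molecular formula from the SMILES: C5H7NO.
DoU = (2C + 2 + N − H − X)/2 = (2·5 + 2 + 1 − 7 − 0)/2 = 6/2 = 3.
(Structurally: 1 ring(s) + 2 π bond(s) = 3.)

3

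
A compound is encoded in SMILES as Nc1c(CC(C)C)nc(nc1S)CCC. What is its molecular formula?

C11H19N3S

Heavy atoms from the SMILES: 11 C, 3 N, 1 S.
Implicit hydrogens by atom environment:
  4 × C (aromatic): no H
  3 × C: 3 H each → 9
  3 × C: 2 H each → 6
  2 × N (aromatic): no H
  1 × C: 1 H
  1 × N: 2 H
  1 × S: 1 H
  Total hydrogens = 19.
Molecular formula: C11H19N3S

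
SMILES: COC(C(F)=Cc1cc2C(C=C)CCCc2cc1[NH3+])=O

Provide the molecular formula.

Heavy atoms from the SMILES: 16 C, 1 F, 1 N, 2 O.
Implicit hydrogens by atom environment:
  4 × C: 2 H each → 8
  4 × C (aromatic): no H
  3 × C: 1 H each → 3
  2 × C (aromatic): 1 H each → 2
  2 × C: no H
  2 × O: no H
  1 × C: 3 H
  1 × F: no H
  1 × N (charge +1): 3 H
  Total hydrogens = 19.
Net charge +1.
Molecular formula: C16H19FNO2+

C16H19FNO2+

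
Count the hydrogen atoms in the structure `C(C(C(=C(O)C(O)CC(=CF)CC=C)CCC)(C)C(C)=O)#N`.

Hydrogens are implicit in SMILES; fill each atom to its normal valence:
  6 × C: no H
  5 × C: 2 H each → 10
  3 × C: 3 H each → 9
  3 × C: 1 H each → 3
  2 × O: 1 H each → 2
  1 × F: no H
  1 × N: no H
  1 × O: no H
  Total hydrogens = 24.

24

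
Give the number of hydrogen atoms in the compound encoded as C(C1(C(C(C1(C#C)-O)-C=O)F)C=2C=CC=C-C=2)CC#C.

Hydrogens are implicit in SMILES; fill each atom to its normal valence:
  5 × C: 1 H each → 5
  5 × C (aromatic): 1 H each → 5
  4 × C: no H
  2 × C: 2 H each → 4
  1 × C (aromatic): no H
  1 × F: no H
  1 × O: 1 H
  1 × O: no H
  Total hydrogens = 15.

15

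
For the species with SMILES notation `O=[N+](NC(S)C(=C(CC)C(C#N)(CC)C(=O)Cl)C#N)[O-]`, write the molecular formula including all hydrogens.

Heavy atoms from the SMILES: 11 C, 1 Cl, 4 N, 3 O, 1 S.
Implicit hydrogens by atom environment:
  6 × C: no H
  2 × C: 3 H each → 6
  2 × C: 2 H each → 4
  2 × N: no H
  2 × O: no H
  1 × C: 1 H
  1 × Cl: no H
  1 × N: 1 H
  1 × N (charge +1): no H
  1 × O (charge -1): no H
  1 × S: 1 H
  Total hydrogens = 13.
Molecular formula: C11H13ClN4O3S

C11H13ClN4O3S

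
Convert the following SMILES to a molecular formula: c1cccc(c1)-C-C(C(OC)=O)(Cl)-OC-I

Heavy atoms from the SMILES: 11 C, 1 Cl, 1 I, 3 O.
Implicit hydrogens by atom environment:
  5 × C (aromatic): 1 H each → 5
  3 × O: no H
  2 × C: 2 H each → 4
  2 × C: no H
  1 × C: 3 H
  1 × C (aromatic): no H
  1 × Cl: no H
  1 × I: no H
  Total hydrogens = 12.
Molecular formula: C11H12ClIO3

C11H12ClIO3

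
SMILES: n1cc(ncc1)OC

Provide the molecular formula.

C5H6N2O

Heavy atoms from the SMILES: 5 C, 2 N, 1 O.
Implicit hydrogens by atom environment:
  3 × C (aromatic): 1 H each → 3
  2 × N (aromatic): no H
  1 × C: 3 H
  1 × C (aromatic): no H
  1 × O: no H
  Total hydrogens = 6.
Molecular formula: C5H6N2O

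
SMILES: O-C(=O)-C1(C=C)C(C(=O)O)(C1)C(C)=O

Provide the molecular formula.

C9H10O5

Heavy atoms from the SMILES: 9 C, 5 O.
Implicit hydrogens by atom environment:
  5 × C: no H
  3 × O: no H
  2 × C: 2 H each → 4
  2 × O: 1 H each → 2
  1 × C: 3 H
  1 × C: 1 H
  Total hydrogens = 10.
Molecular formula: C9H10O5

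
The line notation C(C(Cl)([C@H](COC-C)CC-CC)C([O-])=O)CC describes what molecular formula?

C13H24ClO3-

Heavy atoms from the SMILES: 13 C, 1 Cl, 3 O.
Implicit hydrogens by atom environment:
  7 × C: 2 H each → 14
  3 × C: 3 H each → 9
  2 × C: no H
  2 × O: no H
  1 × C: 1 H
  1 × Cl: no H
  1 × O (charge -1): no H
  Total hydrogens = 24.
Net charge -1.
Molecular formula: C13H24ClO3-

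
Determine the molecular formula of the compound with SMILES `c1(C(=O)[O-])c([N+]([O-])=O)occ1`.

Heavy atoms from the SMILES: 5 C, 1 N, 5 O.
Implicit hydrogens by atom environment:
  2 × C (aromatic): 1 H each → 2
  2 × C (aromatic): no H
  2 × O: no H
  2 × O (charge -1): no H
  1 × C: no H
  1 × N (charge +1): no H
  1 × O (aromatic): no H
  Total hydrogens = 2.
Net charge -1.
Molecular formula: C5H2NO5-

C5H2NO5-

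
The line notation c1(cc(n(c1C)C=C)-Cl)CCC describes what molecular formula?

Heavy atoms from the SMILES: 10 C, 1 Cl, 1 N.
Implicit hydrogens by atom environment:
  3 × C: 2 H each → 6
  3 × C (aromatic): no H
  2 × C: 3 H each → 6
  1 × C (aromatic): 1 H
  1 × C: 1 H
  1 × Cl: no H
  1 × N (aromatic): no H
  Total hydrogens = 14.
Molecular formula: C10H14ClN

C10H14ClN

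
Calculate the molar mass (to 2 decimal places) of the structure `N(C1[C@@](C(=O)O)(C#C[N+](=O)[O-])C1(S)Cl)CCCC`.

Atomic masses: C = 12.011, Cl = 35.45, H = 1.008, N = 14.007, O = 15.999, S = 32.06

292.73

Molecular formula: C10H13ClN2O4S.
M = 10×12.011 + 1×35.45 + 13×1.008 + 2×14.007 + 4×15.999 + 1×32.06 = 292.73 g/mol.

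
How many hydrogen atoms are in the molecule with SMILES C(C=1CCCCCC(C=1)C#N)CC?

Hydrogens are implicit in SMILES; fill each atom to its normal valence:
  7 × C: 2 H each → 14
  2 × C: 1 H each → 2
  2 × C: no H
  1 × C: 3 H
  1 × N: no H
  Total hydrogens = 19.

19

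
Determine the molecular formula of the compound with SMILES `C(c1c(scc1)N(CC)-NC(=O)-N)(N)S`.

Heavy atoms from the SMILES: 8 C, 4 N, 1 O, 2 S.
Implicit hydrogens by atom environment:
  2 × C (aromatic): 1 H each → 2
  2 × C (aromatic): no H
  2 × N: 2 H each → 4
  1 × C: 3 H
  1 × C: 2 H
  1 × C: 1 H
  1 × C: no H
  1 × N: 1 H
  1 × N: no H
  1 × O: no H
  1 × S: 1 H
  1 × S (aromatic): no H
  Total hydrogens = 14.
Molecular formula: C8H14N4OS2

C8H14N4OS2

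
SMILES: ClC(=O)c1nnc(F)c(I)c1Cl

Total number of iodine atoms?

The symbol for iodine appears 1 time in the SMILES.

1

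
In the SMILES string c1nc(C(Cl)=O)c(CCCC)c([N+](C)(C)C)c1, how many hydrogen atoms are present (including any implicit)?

20

Hydrogens are implicit in SMILES; fill each atom to its normal valence:
  4 × C: 3 H each → 12
  3 × C: 2 H each → 6
  3 × C (aromatic): no H
  2 × C (aromatic): 1 H each → 2
  1 × C: no H
  1 × Cl: no H
  1 × N (aromatic): no H
  1 × N (charge +1): no H
  1 × O: no H
  Total hydrogens = 20.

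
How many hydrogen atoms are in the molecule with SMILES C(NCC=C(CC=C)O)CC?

Hydrogens are implicit in SMILES; fill each atom to its normal valence:
  5 × C: 2 H each → 10
  2 × C: 1 H each → 2
  1 × C: 3 H
  1 × C: no H
  1 × N: 1 H
  1 × O: 1 H
  Total hydrogens = 17.

17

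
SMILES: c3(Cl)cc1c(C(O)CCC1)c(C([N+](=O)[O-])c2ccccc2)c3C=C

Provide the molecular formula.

C19H18ClNO3

Heavy atoms from the SMILES: 19 C, 1 Cl, 1 N, 3 O.
Implicit hydrogens by atom environment:
  6 × C (aromatic): 1 H each → 6
  6 × C (aromatic): no H
  4 × C: 2 H each → 8
  3 × C: 1 H each → 3
  1 × Cl: no H
  1 × N (charge +1): no H
  1 × O: 1 H
  1 × O: no H
  1 × O (charge -1): no H
  Total hydrogens = 18.
Molecular formula: C19H18ClNO3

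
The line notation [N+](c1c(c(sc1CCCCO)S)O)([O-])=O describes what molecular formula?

Heavy atoms from the SMILES: 8 C, 1 N, 4 O, 2 S.
Implicit hydrogens by atom environment:
  4 × C: 2 H each → 8
  4 × C (aromatic): no H
  2 × O: 1 H each → 2
  1 × N (charge +1): no H
  1 × O: no H
  1 × O (charge -1): no H
  1 × S: 1 H
  1 × S (aromatic): no H
  Total hydrogens = 11.
Molecular formula: C8H11NO4S2

C8H11NO4S2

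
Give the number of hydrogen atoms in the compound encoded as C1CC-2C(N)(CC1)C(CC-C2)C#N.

18

Hydrogens are implicit in SMILES; fill each atom to its normal valence:
  7 × C: 2 H each → 14
  2 × C: 1 H each → 2
  2 × C: no H
  1 × N: 2 H
  1 × N: no H
  Total hydrogens = 18.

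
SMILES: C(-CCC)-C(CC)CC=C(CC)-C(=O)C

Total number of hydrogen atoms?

26

Hydrogens are implicit in SMILES; fill each atom to its normal valence:
  6 × C: 2 H each → 12
  4 × C: 3 H each → 12
  2 × C: 1 H each → 2
  2 × C: no H
  1 × O: no H
  Total hydrogens = 26.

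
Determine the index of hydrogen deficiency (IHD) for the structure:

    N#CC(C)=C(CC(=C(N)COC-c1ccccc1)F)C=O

Molecular formula from the SMILES: C16H17FN2O2.
DoU = (2C + 2 + N − H − X)/2 = (2·16 + 2 + 2 − 17 − 1)/2 = 18/2 = 9.
(Structurally: 1 ring(s) + 8 π bond(s) = 9.)

9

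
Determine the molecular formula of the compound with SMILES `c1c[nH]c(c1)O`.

Heavy atoms from the SMILES: 4 C, 1 N, 1 O.
Implicit hydrogens by atom environment:
  3 × C (aromatic): 1 H each → 3
  1 × C (aromatic): no H
  1 × N (aromatic): 1 H
  1 × O: 1 H
  Total hydrogens = 5.
Molecular formula: C4H5NO

C4H5NO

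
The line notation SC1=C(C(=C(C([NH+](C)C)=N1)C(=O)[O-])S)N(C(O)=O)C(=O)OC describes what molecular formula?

Heavy atoms from the SMILES: 11 C, 3 N, 6 O, 2 S.
Implicit hydrogens by atom environment:
  5 × C (aromatic): no H
  4 × O: no H
  3 × C: 3 H each → 9
  3 × C: no H
  2 × S: 1 H each → 2
  1 × N (charge +1): 1 H
  1 × N (aromatic): no H
  1 × N: no H
  1 × O: 1 H
  1 × O (charge -1): no H
  Total hydrogens = 13.
Molecular formula: C11H13N3O6S2

C11H13N3O6S2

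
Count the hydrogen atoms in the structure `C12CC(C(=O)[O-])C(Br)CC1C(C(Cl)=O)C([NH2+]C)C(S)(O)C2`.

19

Hydrogens are implicit in SMILES; fill each atom to its normal valence:
  6 × C: 1 H each → 6
  3 × C: 2 H each → 6
  3 × C: no H
  2 × O: no H
  1 × Br: no H
  1 × C: 3 H
  1 × Cl: no H
  1 × N (charge +1): 2 H
  1 × O: 1 H
  1 × O (charge -1): no H
  1 × S: 1 H
  Total hydrogens = 19.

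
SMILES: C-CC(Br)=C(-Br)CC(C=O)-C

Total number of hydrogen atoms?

12

Hydrogens are implicit in SMILES; fill each atom to its normal valence:
  2 × Br: no H
  2 × C: 3 H each → 6
  2 × C: 2 H each → 4
  2 × C: 1 H each → 2
  2 × C: no H
  1 × O: no H
  Total hydrogens = 12.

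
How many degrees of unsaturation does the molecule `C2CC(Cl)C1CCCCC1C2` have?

2

Molecular formula from the SMILES: C10H17Cl.
DoU = (2C + 2 + N − H − X)/2 = (2·10 + 2 + 0 − 17 − 1)/2 = 4/2 = 2.
(Structurally: 2 ring(s) + 0 π bond(s) = 2.)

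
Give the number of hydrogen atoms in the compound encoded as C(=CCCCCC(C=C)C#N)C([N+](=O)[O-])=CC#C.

Hydrogens are implicit in SMILES; fill each atom to its normal valence:
  6 × C: 1 H each → 6
  5 × C: 2 H each → 10
  3 × C: no H
  1 × N (charge +1): no H
  1 × N: no H
  1 × O: no H
  1 × O (charge -1): no H
  Total hydrogens = 16.

16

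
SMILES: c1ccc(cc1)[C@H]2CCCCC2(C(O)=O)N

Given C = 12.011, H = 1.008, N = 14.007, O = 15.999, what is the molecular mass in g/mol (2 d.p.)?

219.28

Molecular formula: C13H17NO2.
M = 13×12.011 + 17×1.008 + 1×14.007 + 2×15.999 = 219.28 g/mol.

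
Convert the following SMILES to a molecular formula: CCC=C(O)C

C5H10O

Heavy atoms from the SMILES: 5 C, 1 O.
Implicit hydrogens by atom environment:
  2 × C: 3 H each → 6
  1 × C: 2 H
  1 × C: 1 H
  1 × C: no H
  1 × O: 1 H
  Total hydrogens = 10.
Molecular formula: C5H10O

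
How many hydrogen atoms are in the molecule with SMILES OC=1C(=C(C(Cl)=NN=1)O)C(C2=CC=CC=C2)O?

Hydrogens are implicit in SMILES; fill each atom to its normal valence:
  5 × C (aromatic): 1 H each → 5
  5 × C (aromatic): no H
  3 × O: 1 H each → 3
  2 × N (aromatic): no H
  1 × C: 1 H
  1 × Cl: no H
  Total hydrogens = 9.

9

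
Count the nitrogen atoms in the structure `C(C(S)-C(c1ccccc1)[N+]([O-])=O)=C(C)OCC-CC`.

The symbol for nitrogen appears 1 time in the SMILES.

1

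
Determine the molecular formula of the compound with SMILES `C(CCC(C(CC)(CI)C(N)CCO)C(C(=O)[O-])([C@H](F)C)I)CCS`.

C17H31FI2NO3S-

Heavy atoms from the SMILES: 17 C, 1 F, 2 I, 1 N, 3 O, 1 S.
Implicit hydrogens by atom environment:
  9 × C: 2 H each → 18
  3 × C: 1 H each → 3
  3 × C: no H
  2 × C: 3 H each → 6
  2 × I: no H
  1 × F: no H
  1 × N: 2 H
  1 × O: 1 H
  1 × O: no H
  1 × O (charge -1): no H
  1 × S: 1 H
  Total hydrogens = 31.
Net charge -1.
Molecular formula: C17H31FI2NO3S-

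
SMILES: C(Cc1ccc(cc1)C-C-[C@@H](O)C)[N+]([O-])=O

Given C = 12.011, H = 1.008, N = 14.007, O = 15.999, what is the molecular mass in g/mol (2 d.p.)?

Molecular formula: C12H17NO3.
M = 12×12.011 + 17×1.008 + 1×14.007 + 3×15.999 = 223.27 g/mol.

223.27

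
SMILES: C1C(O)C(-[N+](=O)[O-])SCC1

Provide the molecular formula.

Heavy atoms from the SMILES: 5 C, 1 N, 3 O, 1 S.
Implicit hydrogens by atom environment:
  3 × C: 2 H each → 6
  2 × C: 1 H each → 2
  1 × N (charge +1): no H
  1 × O: 1 H
  1 × O: no H
  1 × O (charge -1): no H
  1 × S: no H
  Total hydrogens = 9.
Molecular formula: C5H9NO3S

C5H9NO3S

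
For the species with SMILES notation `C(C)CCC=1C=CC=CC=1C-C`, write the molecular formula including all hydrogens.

Heavy atoms from the SMILES: 12 C.
Implicit hydrogens by atom environment:
  4 × C: 2 H each → 8
  4 × C (aromatic): 1 H each → 4
  2 × C: 3 H each → 6
  2 × C (aromatic): no H
  Total hydrogens = 18.
Molecular formula: C12H18

C12H18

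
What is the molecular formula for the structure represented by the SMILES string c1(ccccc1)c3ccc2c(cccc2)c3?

C16H12

Heavy atoms from the SMILES: 16 C.
Implicit hydrogens by atom environment:
  12 × C (aromatic): 1 H each → 12
  4 × C (aromatic): no H
  Total hydrogens = 12.
Molecular formula: C16H12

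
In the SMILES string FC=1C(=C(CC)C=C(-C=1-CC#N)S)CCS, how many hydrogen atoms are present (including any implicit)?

Hydrogens are implicit in SMILES; fill each atom to its normal valence:
  5 × C (aromatic): no H
  4 × C: 2 H each → 8
  2 × S: 1 H each → 2
  1 × C: 3 H
  1 × C (aromatic): 1 H
  1 × C: no H
  1 × F: no H
  1 × N: no H
  Total hydrogens = 14.

14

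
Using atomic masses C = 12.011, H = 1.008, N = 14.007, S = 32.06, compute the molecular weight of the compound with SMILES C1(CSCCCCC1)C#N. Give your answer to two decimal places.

Molecular formula: C8H13NS.
M = 8×12.011 + 13×1.008 + 1×14.007 + 1×32.06 = 155.26 g/mol.

155.26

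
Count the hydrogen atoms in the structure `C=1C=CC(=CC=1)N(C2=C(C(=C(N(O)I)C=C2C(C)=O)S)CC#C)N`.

Hydrogens are implicit in SMILES; fill each atom to its normal valence:
  6 × C (aromatic): 1 H each → 6
  6 × C (aromatic): no H
  2 × C: no H
  2 × N: no H
  1 × C: 3 H
  1 × C: 2 H
  1 × C: 1 H
  1 × I: no H
  1 × N: 2 H
  1 × O: 1 H
  1 × O: no H
  1 × S: 1 H
  Total hydrogens = 16.

16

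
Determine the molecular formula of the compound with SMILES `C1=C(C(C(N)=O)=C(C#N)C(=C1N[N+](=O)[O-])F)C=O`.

C9H5FN4O4

Heavy atoms from the SMILES: 9 C, 1 F, 4 N, 4 O.
Implicit hydrogens by atom environment:
  5 × C (aromatic): no H
  3 × O: no H
  2 × C: no H
  1 × C (aromatic): 1 H
  1 × C: 1 H
  1 × F: no H
  1 × N: 2 H
  1 × N: 1 H
  1 × N (charge +1): no H
  1 × N: no H
  1 × O (charge -1): no H
  Total hydrogens = 5.
Molecular formula: C9H5FN4O4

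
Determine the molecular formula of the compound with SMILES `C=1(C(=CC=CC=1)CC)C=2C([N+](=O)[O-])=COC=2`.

C12H11NO3

Heavy atoms from the SMILES: 12 C, 1 N, 3 O.
Implicit hydrogens by atom environment:
  6 × C (aromatic): 1 H each → 6
  4 × C (aromatic): no H
  1 × C: 3 H
  1 × C: 2 H
  1 × N (charge +1): no H
  1 × O (aromatic): no H
  1 × O: no H
  1 × O (charge -1): no H
  Total hydrogens = 11.
Molecular formula: C12H11NO3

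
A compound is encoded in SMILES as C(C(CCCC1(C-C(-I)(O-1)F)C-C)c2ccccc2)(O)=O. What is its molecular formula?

C16H20FIO3

Heavy atoms from the SMILES: 16 C, 1 F, 1 I, 3 O.
Implicit hydrogens by atom environment:
  5 × C: 2 H each → 10
  5 × C (aromatic): 1 H each → 5
  3 × C: no H
  2 × O: no H
  1 × C: 3 H
  1 × C: 1 H
  1 × C (aromatic): no H
  1 × F: no H
  1 × I: no H
  1 × O: 1 H
  Total hydrogens = 20.
Molecular formula: C16H20FIO3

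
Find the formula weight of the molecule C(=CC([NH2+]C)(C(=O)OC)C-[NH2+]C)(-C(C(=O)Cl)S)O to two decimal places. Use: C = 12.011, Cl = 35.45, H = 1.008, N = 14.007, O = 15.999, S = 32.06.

298.78

Molecular formula: [C10H19ClN2O4S]2+.
M = 10×12.011 + 1×35.45 + 19×1.008 + 2×14.007 + 4×15.999 + 1×32.06 = 298.78 g/mol.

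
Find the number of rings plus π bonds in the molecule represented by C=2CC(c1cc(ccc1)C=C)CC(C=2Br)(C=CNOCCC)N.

8

Molecular formula from the SMILES: C19H25BrN2O.
DoU = (2C + 2 + N − H − X)/2 = (2·19 + 2 + 2 − 25 − 1)/2 = 16/2 = 8.
(Structurally: 2 ring(s) + 6 π bond(s) = 8.)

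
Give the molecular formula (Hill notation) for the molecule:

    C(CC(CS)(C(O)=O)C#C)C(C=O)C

C10H14O3S

Heavy atoms from the SMILES: 10 C, 3 O, 1 S.
Implicit hydrogens by atom environment:
  3 × C: 2 H each → 6
  3 × C: 1 H each → 3
  3 × C: no H
  2 × O: no H
  1 × C: 3 H
  1 × O: 1 H
  1 × S: 1 H
  Total hydrogens = 14.
Molecular formula: C10H14O3S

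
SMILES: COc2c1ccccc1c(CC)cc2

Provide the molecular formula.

C13H14O

Heavy atoms from the SMILES: 13 C, 1 O.
Implicit hydrogens by atom environment:
  6 × C (aromatic): 1 H each → 6
  4 × C (aromatic): no H
  2 × C: 3 H each → 6
  1 × C: 2 H
  1 × O: no H
  Total hydrogens = 14.
Molecular formula: C13H14O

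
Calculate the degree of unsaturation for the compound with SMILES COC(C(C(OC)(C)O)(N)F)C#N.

2

Molecular formula from the SMILES: C7H13FN2O3.
DoU = (2C + 2 + N − H − X)/2 = (2·7 + 2 + 2 − 13 − 1)/2 = 4/2 = 2.
(Structurally: 0 ring(s) + 2 π bond(s) = 2.)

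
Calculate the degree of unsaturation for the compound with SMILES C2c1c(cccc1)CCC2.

Molecular formula from the SMILES: C10H12.
DoU = (2C + 2 + N − H − X)/2 = (2·10 + 2 + 0 − 12 − 0)/2 = 10/2 = 5.
(Structurally: 2 ring(s) + 3 π bond(s) = 5.)

5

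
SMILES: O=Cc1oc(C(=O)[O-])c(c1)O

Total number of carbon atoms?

6

The symbol for carbon appears 6 times in the SMILES. Lowercase c denotes aromatic carbon and counts toward C.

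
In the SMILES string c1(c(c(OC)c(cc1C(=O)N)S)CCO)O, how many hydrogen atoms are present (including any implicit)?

13

Hydrogens are implicit in SMILES; fill each atom to its normal valence:
  5 × C (aromatic): no H
  2 × C: 2 H each → 4
  2 × O: 1 H each → 2
  2 × O: no H
  1 × C: 3 H
  1 × C (aromatic): 1 H
  1 × C: no H
  1 × N: 2 H
  1 × S: 1 H
  Total hydrogens = 13.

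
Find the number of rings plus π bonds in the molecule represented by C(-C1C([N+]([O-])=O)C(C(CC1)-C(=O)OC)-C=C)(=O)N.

Molecular formula from the SMILES: C11H16N2O5.
DoU = (2C + 2 + N − H − X)/2 = (2·11 + 2 + 2 − 16 − 0)/2 = 10/2 = 5.
(Structurally: 1 ring(s) + 4 π bond(s) = 5.)

5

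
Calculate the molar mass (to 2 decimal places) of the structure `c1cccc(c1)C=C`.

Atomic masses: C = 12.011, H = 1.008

Molecular formula: C8H8.
M = 8×12.011 + 8×1.008 = 104.15 g/mol.

104.15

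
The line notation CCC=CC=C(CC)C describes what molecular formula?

C9H16

Heavy atoms from the SMILES: 9 C.
Implicit hydrogens by atom environment:
  3 × C: 3 H each → 9
  3 × C: 1 H each → 3
  2 × C: 2 H each → 4
  1 × C: no H
  Total hydrogens = 16.
Molecular formula: C9H16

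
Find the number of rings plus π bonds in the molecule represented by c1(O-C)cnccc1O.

4

Molecular formula from the SMILES: C6H7NO2.
DoU = (2C + 2 + N − H − X)/2 = (2·6 + 2 + 1 − 7 − 0)/2 = 8/2 = 4.
(Structurally: 1 ring(s) + 3 π bond(s) = 4.)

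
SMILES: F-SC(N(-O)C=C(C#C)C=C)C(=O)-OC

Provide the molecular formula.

Heavy atoms from the SMILES: 9 C, 1 F, 1 N, 3 O, 1 S.
Implicit hydrogens by atom environment:
  4 × C: 1 H each → 4
  3 × C: no H
  2 × O: no H
  1 × C: 3 H
  1 × C: 2 H
  1 × F: no H
  1 × N: no H
  1 × O: 1 H
  1 × S: no H
  Total hydrogens = 10.
Molecular formula: C9H10FNO3S

C9H10FNO3S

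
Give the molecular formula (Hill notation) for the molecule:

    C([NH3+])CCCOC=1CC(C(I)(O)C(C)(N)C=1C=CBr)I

Heavy atoms from the SMILES: 1 Br, 13 C, 2 I, 2 N, 2 O.
Implicit hydrogens by atom environment:
  5 × C: 2 H each → 10
  4 × C: no H
  3 × C: 1 H each → 3
  2 × I: no H
  1 × Br: no H
  1 × C: 3 H
  1 × N (charge +1): 3 H
  1 × N: 2 H
  1 × O: 1 H
  1 × O: no H
  Total hydrogens = 22.
Net charge +1.
Molecular formula: C13H22BrI2N2O2+

C13H22BrI2N2O2+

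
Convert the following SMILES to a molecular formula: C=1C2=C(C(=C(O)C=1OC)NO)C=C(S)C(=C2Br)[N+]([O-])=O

Heavy atoms from the SMILES: 1 Br, 11 C, 2 N, 5 O, 1 S.
Implicit hydrogens by atom environment:
  8 × C (aromatic): no H
  2 × C (aromatic): 1 H each → 2
  2 × O: 1 H each → 2
  2 × O: no H
  1 × Br: no H
  1 × C: 3 H
  1 × N: 1 H
  1 × N (charge +1): no H
  1 × O (charge -1): no H
  1 × S: 1 H
  Total hydrogens = 9.
Molecular formula: C11H9BrN2O5S

C11H9BrN2O5S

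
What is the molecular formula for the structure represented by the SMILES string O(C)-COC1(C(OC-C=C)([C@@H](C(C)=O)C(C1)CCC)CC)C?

C18H32O4

Heavy atoms from the SMILES: 18 C, 4 O.
Implicit hydrogens by atom environment:
  7 × C: 2 H each → 14
  5 × C: 3 H each → 15
  4 × O: no H
  3 × C: 1 H each → 3
  3 × C: no H
  Total hydrogens = 32.
Molecular formula: C18H32O4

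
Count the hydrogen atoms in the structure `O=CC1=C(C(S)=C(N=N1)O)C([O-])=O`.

Hydrogens are implicit in SMILES; fill each atom to its normal valence:
  4 × C (aromatic): no H
  2 × N (aromatic): no H
  2 × O: no H
  1 × C: 1 H
  1 × C: no H
  1 × O: 1 H
  1 × O (charge -1): no H
  1 × S: 1 H
  Total hydrogens = 3.

3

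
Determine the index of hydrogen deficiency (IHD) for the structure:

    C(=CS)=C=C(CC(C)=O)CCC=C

Molecular formula from the SMILES: C11H14OS.
DoU = (2C + 2 + N − H − X)/2 = (2·11 + 2 + 0 − 14 − 0)/2 = 10/2 = 5.
(Structurally: 0 ring(s) + 5 π bond(s) = 5.)

5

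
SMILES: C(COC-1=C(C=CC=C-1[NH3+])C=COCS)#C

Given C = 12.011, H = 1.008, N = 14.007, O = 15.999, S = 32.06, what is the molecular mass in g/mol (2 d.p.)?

236.31

Molecular formula: C12H14NO2S+.
M = 12×12.011 + 14×1.008 + 1×14.007 + 2×15.999 + 1×32.06 = 236.31 g/mol.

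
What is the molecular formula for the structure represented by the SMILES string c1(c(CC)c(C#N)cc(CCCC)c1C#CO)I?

C15H16INO

Heavy atoms from the SMILES: 15 C, 1 I, 1 N, 1 O.
Implicit hydrogens by atom environment:
  5 × C (aromatic): no H
  4 × C: 2 H each → 8
  3 × C: no H
  2 × C: 3 H each → 6
  1 × C (aromatic): 1 H
  1 × I: no H
  1 × N: no H
  1 × O: 1 H
  Total hydrogens = 16.
Molecular formula: C15H16INO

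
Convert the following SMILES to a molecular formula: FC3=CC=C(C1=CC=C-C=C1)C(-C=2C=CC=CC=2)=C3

C18H13F

Heavy atoms from the SMILES: 18 C, 1 F.
Implicit hydrogens by atom environment:
  13 × C (aromatic): 1 H each → 13
  5 × C (aromatic): no H
  1 × F: no H
  Total hydrogens = 13.
Molecular formula: C18H13F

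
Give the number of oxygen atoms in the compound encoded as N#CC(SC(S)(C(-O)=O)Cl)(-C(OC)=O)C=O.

The symbol for oxygen appears 5 times in the SMILES.

5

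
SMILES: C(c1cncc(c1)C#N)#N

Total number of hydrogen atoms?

Hydrogens are implicit in SMILES; fill each atom to its normal valence:
  3 × C (aromatic): 1 H each → 3
  2 × C (aromatic): no H
  2 × C: no H
  2 × N: no H
  1 × N (aromatic): no H
  Total hydrogens = 3.

3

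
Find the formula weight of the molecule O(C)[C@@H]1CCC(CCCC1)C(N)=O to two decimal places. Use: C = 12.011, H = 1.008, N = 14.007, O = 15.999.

Molecular formula: C10H19NO2.
M = 10×12.011 + 19×1.008 + 1×14.007 + 2×15.999 = 185.27 g/mol.

185.27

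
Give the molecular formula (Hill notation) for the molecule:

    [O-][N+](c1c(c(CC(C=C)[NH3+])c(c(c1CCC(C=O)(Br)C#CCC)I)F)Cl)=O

C18H19BrClFIN2O3+

Heavy atoms from the SMILES: 1 Br, 18 C, 1 Cl, 1 F, 1 I, 2 N, 3 O.
Implicit hydrogens by atom environment:
  6 × C (aromatic): no H
  5 × C: 2 H each → 10
  3 × C: 1 H each → 3
  3 × C: no H
  2 × O: no H
  1 × Br: no H
  1 × C: 3 H
  1 × Cl: no H
  1 × F: no H
  1 × I: no H
  1 × N (charge +1): 3 H
  1 × N (charge +1): no H
  1 × O (charge -1): no H
  Total hydrogens = 19.
Net charge +1.
Molecular formula: C18H19BrClFIN2O3+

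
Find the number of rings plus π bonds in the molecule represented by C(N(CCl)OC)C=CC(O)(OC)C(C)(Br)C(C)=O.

2

Molecular formula from the SMILES: C11H19BrClNO4.
DoU = (2C + 2 + N − H − X)/2 = (2·11 + 2 + 1 − 19 − 2)/2 = 4/2 = 2.
(Structurally: 0 ring(s) + 2 π bond(s) = 2.)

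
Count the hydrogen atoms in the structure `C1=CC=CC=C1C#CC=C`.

Hydrogens are implicit in SMILES; fill each atom to its normal valence:
  5 × C (aromatic): 1 H each → 5
  2 × C: no H
  1 × C: 2 H
  1 × C: 1 H
  1 × C (aromatic): no H
  Total hydrogens = 8.

8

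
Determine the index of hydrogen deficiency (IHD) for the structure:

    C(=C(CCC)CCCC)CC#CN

3

Molecular formula from the SMILES: C12H21N.
DoU = (2C + 2 + N − H − X)/2 = (2·12 + 2 + 1 − 21 − 0)/2 = 6/2 = 3.
(Structurally: 0 ring(s) + 3 π bond(s) = 3.)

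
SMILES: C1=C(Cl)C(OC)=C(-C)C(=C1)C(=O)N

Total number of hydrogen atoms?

10

Hydrogens are implicit in SMILES; fill each atom to its normal valence:
  4 × C (aromatic): no H
  2 × C: 3 H each → 6
  2 × C (aromatic): 1 H each → 2
  2 × O: no H
  1 × C: no H
  1 × Cl: no H
  1 × N: 2 H
  Total hydrogens = 10.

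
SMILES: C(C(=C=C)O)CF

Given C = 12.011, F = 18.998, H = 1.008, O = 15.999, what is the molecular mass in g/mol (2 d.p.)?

Molecular formula: C5H7FO.
M = 5×12.011 + 1×18.998 + 7×1.008 + 1×15.999 = 102.11 g/mol.

102.11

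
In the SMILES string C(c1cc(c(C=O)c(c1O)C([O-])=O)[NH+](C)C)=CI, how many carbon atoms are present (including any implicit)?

12

The symbol for carbon appears 12 times in the SMILES. Lowercase c denotes aromatic carbon and counts toward C.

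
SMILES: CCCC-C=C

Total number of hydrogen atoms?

Hydrogens are implicit in SMILES; fill each atom to its normal valence:
  4 × C: 2 H each → 8
  1 × C: 3 H
  1 × C: 1 H
  Total hydrogens = 12.

12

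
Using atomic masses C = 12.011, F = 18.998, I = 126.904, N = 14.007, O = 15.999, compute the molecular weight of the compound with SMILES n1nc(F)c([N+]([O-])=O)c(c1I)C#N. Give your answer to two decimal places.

Molecular formula: C5FIN4O2.
M = 5×12.011 + 1×18.998 + 1×126.904 + 4×14.007 + 2×15.999 = 293.98 g/mol.

293.98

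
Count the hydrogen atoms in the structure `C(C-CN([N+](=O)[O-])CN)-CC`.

Hydrogens are implicit in SMILES; fill each atom to its normal valence:
  5 × C: 2 H each → 10
  1 × C: 3 H
  1 × N: 2 H
  1 × N: no H
  1 × N (charge +1): no H
  1 × O: no H
  1 × O (charge -1): no H
  Total hydrogens = 15.

15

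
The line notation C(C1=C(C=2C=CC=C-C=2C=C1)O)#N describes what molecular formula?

C11H7NO

Heavy atoms from the SMILES: 11 C, 1 N, 1 O.
Implicit hydrogens by atom environment:
  6 × C (aromatic): 1 H each → 6
  4 × C (aromatic): no H
  1 × C: no H
  1 × N: no H
  1 × O: 1 H
  Total hydrogens = 7.
Molecular formula: C11H7NO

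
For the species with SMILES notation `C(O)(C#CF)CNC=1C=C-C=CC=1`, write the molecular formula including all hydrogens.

Heavy atoms from the SMILES: 10 C, 1 F, 1 N, 1 O.
Implicit hydrogens by atom environment:
  5 × C (aromatic): 1 H each → 5
  2 × C: no H
  1 × C: 2 H
  1 × C: 1 H
  1 × C (aromatic): no H
  1 × F: no H
  1 × N: 1 H
  1 × O: 1 H
  Total hydrogens = 10.
Molecular formula: C10H10FNO

C10H10FNO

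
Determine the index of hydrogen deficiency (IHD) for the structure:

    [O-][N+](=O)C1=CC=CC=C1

5

Molecular formula from the SMILES: C6H5NO2.
DoU = (2C + 2 + N − H − X)/2 = (2·6 + 2 + 1 − 5 − 0)/2 = 10/2 = 5.
(Structurally: 1 ring(s) + 4 π bond(s) = 5.)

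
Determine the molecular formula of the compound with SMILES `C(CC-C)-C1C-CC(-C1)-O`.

C9H18O

Heavy atoms from the SMILES: 9 C, 1 O.
Implicit hydrogens by atom environment:
  6 × C: 2 H each → 12
  2 × C: 1 H each → 2
  1 × C: 3 H
  1 × O: 1 H
  Total hydrogens = 18.
Molecular formula: C9H18O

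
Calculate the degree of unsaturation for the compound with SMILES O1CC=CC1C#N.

4

Molecular formula from the SMILES: C5H5NO.
DoU = (2C + 2 + N − H − X)/2 = (2·5 + 2 + 1 − 5 − 0)/2 = 8/2 = 4.
(Structurally: 1 ring(s) + 3 π bond(s) = 4.)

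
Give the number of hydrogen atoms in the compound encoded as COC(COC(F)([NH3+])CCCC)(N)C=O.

20

Hydrogens are implicit in SMILES; fill each atom to its normal valence:
  4 × C: 2 H each → 8
  3 × O: no H
  2 × C: 3 H each → 6
  2 × C: no H
  1 × C: 1 H
  1 × F: no H
  1 × N (charge +1): 3 H
  1 × N: 2 H
  Total hydrogens = 20.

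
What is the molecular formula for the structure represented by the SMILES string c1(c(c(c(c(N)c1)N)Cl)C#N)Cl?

Heavy atoms from the SMILES: 7 C, 2 Cl, 3 N.
Implicit hydrogens by atom environment:
  5 × C (aromatic): no H
  2 × Cl: no H
  2 × N: 2 H each → 4
  1 × C (aromatic): 1 H
  1 × C: no H
  1 × N: no H
  Total hydrogens = 5.
Molecular formula: C7H5Cl2N3

C7H5Cl2N3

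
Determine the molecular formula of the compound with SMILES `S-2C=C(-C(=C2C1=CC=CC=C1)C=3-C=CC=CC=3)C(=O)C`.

C18H14OS

Heavy atoms from the SMILES: 18 C, 1 O, 1 S.
Implicit hydrogens by atom environment:
  11 × C (aromatic): 1 H each → 11
  5 × C (aromatic): no H
  1 × C: 3 H
  1 × C: no H
  1 × O: no H
  1 × S (aromatic): no H
  Total hydrogens = 14.
Molecular formula: C18H14OS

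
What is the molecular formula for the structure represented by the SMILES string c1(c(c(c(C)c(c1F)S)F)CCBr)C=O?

C10H9BrF2OS

Heavy atoms from the SMILES: 1 Br, 10 C, 2 F, 1 O, 1 S.
Implicit hydrogens by atom environment:
  6 × C (aromatic): no H
  2 × C: 2 H each → 4
  2 × F: no H
  1 × Br: no H
  1 × C: 3 H
  1 × C: 1 H
  1 × O: no H
  1 × S: 1 H
  Total hydrogens = 9.
Molecular formula: C10H9BrF2OS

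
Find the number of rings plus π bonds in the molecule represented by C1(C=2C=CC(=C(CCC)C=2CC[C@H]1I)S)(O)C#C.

7

Molecular formula from the SMILES: C15H17IOS.
DoU = (2C + 2 + N − H − X)/2 = (2·15 + 2 + 0 − 17 − 1)/2 = 14/2 = 7.
(Structurally: 2 ring(s) + 5 π bond(s) = 7.)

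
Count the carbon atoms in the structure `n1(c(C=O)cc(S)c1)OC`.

6

The symbol for carbon appears 6 times in the SMILES. Lowercase c denotes aromatic carbon and counts toward C.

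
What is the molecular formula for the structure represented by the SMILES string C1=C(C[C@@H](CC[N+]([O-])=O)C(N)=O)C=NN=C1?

Heavy atoms from the SMILES: 9 C, 4 N, 3 O.
Implicit hydrogens by atom environment:
  3 × C: 2 H each → 6
  3 × C (aromatic): 1 H each → 3
  2 × N (aromatic): no H
  2 × O: no H
  1 × C: 1 H
  1 × C (aromatic): no H
  1 × C: no H
  1 × N: 2 H
  1 × N (charge +1): no H
  1 × O (charge -1): no H
  Total hydrogens = 12.
Molecular formula: C9H12N4O3

C9H12N4O3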